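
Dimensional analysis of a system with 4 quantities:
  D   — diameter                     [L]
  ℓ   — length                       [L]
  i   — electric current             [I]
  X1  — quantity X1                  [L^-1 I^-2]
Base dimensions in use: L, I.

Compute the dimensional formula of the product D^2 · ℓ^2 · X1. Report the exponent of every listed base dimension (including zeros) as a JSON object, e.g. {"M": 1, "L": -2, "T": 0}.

{"L": 3, "I": -2}

Dimensional matrix (L×I by D×ℓ×i×X1):
  L: [ 1  1  0 -1]
  I: [ 0  0  1 -2]
  [L]: (2)·1+(2)·1+(1)·-1 = 3
  [I]: (2)·0+(2)·0+(1)·-2 = -2
⇒ L^3 I^-2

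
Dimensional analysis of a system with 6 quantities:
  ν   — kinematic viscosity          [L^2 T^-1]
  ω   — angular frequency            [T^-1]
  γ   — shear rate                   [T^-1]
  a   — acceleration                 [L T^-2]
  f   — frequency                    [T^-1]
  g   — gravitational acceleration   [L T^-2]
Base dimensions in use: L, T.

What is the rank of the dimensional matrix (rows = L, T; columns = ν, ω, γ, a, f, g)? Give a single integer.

2

Exponent matrix [L,T] × [ν,ω,γ,a,f,g]:
  L: [ 2  0  0  1  0  1]
  T: [-1 -1 -1 -2 -1 -2]
Echelon form has 2 nonzero rows (pivots: ν,ω)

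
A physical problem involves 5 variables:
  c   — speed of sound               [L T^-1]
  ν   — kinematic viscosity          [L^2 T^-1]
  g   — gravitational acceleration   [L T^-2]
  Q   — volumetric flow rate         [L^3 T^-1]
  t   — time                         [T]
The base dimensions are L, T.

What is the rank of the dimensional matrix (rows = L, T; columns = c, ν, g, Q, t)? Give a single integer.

Exponent matrix [L,T] × [c,ν,g,Q,t]:
  L: [ 1  2  1  3  0]
  T: [-1 -1 -2 -1  1]
Row reduction gives pivot columns c,ν; rank = 2

2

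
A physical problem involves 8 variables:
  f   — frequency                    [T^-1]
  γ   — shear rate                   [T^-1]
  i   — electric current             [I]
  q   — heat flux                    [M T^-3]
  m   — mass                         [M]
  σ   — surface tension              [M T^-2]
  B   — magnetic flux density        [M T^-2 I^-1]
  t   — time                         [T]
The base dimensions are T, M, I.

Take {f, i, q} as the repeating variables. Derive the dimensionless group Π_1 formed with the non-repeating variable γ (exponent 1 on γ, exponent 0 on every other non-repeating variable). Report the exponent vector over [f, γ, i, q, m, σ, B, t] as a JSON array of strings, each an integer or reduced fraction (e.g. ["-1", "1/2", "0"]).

Write exponents as rows T,M,I / cols f,γ,i,q,m,σ,B,t:
  T: [-1 -1  0 -3  0 -2 -2  1]
  M: [ 0  0  0  1  1  1  1  0]
  I: [ 0  0  1  0  0  0 -1  0]
Echelon form has 3 nonzero rows (pivots: f,i,q)
Repeat: f,i,q; free: γ,m,σ,B,t
RREF:
  r0: [   1    1    0    0   -3   -1   -1   -1]
  r1: [   0    0    1    0    0    0   -1    0]
  r2: [   0    0    0    1    1    1    1    0]
Fix exponent of γ at 1, m at 0, σ at 0, B at 0, t at 0; solve each RREF row for its pivot's exponent:
  r0: exp(f) + (1)·1 = 0 ⇒ exp(f) = -1
  r1: exp(i) + (0)·1 = 0 ⇒ exp(i) = 0
  r2: exp(q) + (0)·1 = 0 ⇒ exp(q) = 0
Π_1 = f^-1 · γ

["-1", "1", "0", "0", "0", "0", "0", "0"]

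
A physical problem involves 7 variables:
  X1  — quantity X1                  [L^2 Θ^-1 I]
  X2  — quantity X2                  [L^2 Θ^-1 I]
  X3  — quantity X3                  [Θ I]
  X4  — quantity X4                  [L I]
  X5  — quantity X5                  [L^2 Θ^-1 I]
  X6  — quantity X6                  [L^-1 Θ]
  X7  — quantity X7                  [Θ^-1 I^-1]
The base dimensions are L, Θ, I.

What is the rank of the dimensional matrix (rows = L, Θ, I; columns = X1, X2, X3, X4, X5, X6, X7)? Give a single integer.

Write exponents as rows L,Θ,I / cols X1,X2,X3,X4,X5,X6,X7:
  L: [ 2  2  0  1  2 -1  0]
  Θ: [-1 -1  1  0 -1  1 -1]
  I: [ 1  1  1  1  1  0 -1]
RREF → pivots at {X1,X3} ⇒ r = 2

2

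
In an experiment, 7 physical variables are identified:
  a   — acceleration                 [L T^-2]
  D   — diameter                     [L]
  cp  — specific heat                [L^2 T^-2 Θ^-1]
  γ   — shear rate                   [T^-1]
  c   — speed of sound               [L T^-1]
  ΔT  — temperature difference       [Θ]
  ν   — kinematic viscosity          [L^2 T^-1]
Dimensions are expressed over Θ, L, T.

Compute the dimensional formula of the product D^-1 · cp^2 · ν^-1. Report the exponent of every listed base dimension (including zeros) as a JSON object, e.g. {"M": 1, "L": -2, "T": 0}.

Dimensional matrix (Θ×L×T by a×D×cp×γ×c×ΔT×ν):
  Θ: [ 0  0 -1  0  0  1  0]
  L: [ 1  1  2  0  1  0  2]
  T: [-2  0 -2 -1 -1  0 -1]
  [Θ]: (-1)·0+(2)·-1+(-1)·0 = -2
  [L]: (-1)·1+(2)·2+(-1)·2 = 1
  [T]: (-1)·0+(2)·-2+(-1)·-1 = -3
⇒ Θ^-2 L T^-3

{"Θ": -2, "L": 1, "T": -3}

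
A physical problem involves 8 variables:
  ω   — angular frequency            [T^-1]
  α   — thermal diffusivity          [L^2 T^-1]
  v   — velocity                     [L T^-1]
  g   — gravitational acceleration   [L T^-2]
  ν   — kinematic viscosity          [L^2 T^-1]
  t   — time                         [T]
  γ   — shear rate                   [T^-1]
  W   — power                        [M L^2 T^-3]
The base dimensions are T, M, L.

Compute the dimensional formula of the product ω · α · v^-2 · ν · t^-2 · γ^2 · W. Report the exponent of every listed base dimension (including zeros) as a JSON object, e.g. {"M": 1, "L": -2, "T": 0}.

Write exponents as rows T,M,L / cols ω,α,v,g,ν,t,γ,W:
  T: [-1 -1 -1 -2 -1  1 -1 -3]
  M: [ 0  0  0  0  0  0  0  1]
  L: [ 0  2  1  1  2  0  0  2]
  [T]: (1)·-1+(1)·-1+(-2)·-1+(1)·-1+(-2)·1+(2)·-1+(1)·-3 = -8
  [M]: (1)·0+(1)·0+(-2)·0+(1)·0+(-2)·0+(2)·0+(1)·1 = 1
  [L]: (1)·0+(1)·2+(-2)·1+(1)·2+(-2)·0+(2)·0+(1)·2 = 4
⇒ T^-8 M L^4

{"T": -8, "M": 1, "L": 4}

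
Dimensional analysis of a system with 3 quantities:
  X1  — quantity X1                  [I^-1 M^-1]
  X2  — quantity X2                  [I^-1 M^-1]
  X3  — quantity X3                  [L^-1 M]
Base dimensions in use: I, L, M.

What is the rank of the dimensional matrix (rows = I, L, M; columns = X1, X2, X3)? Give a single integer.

2

Dimensional matrix (I×L×M by X1×X2×X3):
  I: [-1 -1  0]
  L: [ 0  0 -1]
  M: [-1 -1  1]
Row reduction gives pivot columns X1,X3; rank = 2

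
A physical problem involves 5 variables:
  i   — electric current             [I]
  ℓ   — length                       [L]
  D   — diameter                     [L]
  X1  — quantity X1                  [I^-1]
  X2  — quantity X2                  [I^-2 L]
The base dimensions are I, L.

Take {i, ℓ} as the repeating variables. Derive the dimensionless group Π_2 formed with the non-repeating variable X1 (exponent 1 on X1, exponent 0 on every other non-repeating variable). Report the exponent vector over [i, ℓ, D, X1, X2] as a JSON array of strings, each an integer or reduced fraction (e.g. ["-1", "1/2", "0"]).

["1", "0", "0", "1", "0"]

Exponent matrix [I,L] × [i,ℓ,D,X1,X2]:
  I: [ 1  0  0 -1 -2]
  L: [ 0  1  1  0  1]
Row reduction gives pivot columns i,ℓ; rank = 2
Pivot set = {i,ℓ}, free = {D,X1,X2}
RREF:
  r0: [   1    0    0   -1   -2]
  r1: [   0    1    1    0    1]
Fix exponent of X1 at 1, D at 0, X2 at 0; solve each RREF row for its pivot's exponent:
  r0: exp(i) + (-1)·1 = 0 ⇒ exp(i) = 1
  r1: exp(ℓ) + (0)·1 = 0 ⇒ exp(ℓ) = 0
Π_2 = i · X1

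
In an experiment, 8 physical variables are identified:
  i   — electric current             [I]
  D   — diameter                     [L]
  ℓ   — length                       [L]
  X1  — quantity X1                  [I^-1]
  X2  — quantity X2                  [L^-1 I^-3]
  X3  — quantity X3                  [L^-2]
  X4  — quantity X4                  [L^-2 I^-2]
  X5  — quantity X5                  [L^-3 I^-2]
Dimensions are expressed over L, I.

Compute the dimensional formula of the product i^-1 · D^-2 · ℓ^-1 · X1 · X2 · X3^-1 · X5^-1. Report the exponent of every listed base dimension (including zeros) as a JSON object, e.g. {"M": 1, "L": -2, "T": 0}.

Exponent matrix [L,I] × [i,D,ℓ,X1,X2,X3,X4,X5]:
  L: [ 0  1  1  0 -1 -2 -2 -3]
  I: [ 1  0  0 -1 -3  0 -2 -2]
  [L]: (-1)·0+(-2)·1+(-1)·1+(1)·0+(1)·-1+(-1)·-2+(-1)·-3 = 1
  [I]: (-1)·1+(-2)·0+(-1)·0+(1)·-1+(1)·-3+(-1)·0+(-1)·-2 = -3
⇒ L I^-3

{"L": 1, "I": -3}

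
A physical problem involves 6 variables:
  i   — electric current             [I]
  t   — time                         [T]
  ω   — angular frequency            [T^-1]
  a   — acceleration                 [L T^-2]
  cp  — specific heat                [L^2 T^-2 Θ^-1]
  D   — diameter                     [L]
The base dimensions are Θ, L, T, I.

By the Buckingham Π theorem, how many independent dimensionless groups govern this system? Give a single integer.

Exponent matrix [Θ,L,T,I] × [i,t,ω,a,cp,D]:
  Θ: [ 0  0  0  0 -1  0]
  L: [ 0  0  0  1  2  1]
  T: [ 0  1 -1 -2 -2  0]
  I: [ 1  0  0  0  0  0]
Row reduction gives pivot columns i,t,a,cp; rank = 4
Π count = n − r = 6 − 4 = 2

2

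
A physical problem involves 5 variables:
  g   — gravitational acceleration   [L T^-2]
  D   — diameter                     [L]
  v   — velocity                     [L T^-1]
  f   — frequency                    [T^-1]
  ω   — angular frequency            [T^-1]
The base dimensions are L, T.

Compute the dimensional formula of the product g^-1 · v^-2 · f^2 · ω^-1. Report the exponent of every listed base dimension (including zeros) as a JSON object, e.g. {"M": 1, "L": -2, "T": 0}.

{"L": -3, "T": 3}

Exponent matrix [L,T] × [g,D,v,f,ω]:
  L: [ 1  1  1  0  0]
  T: [-2  0 -1 -1 -1]
  [L]: (-1)·1+(-2)·1+(2)·0+(-1)·0 = -3
  [T]: (-1)·-2+(-2)·-1+(2)·-1+(-1)·-1 = 3
⇒ L^-3 T^3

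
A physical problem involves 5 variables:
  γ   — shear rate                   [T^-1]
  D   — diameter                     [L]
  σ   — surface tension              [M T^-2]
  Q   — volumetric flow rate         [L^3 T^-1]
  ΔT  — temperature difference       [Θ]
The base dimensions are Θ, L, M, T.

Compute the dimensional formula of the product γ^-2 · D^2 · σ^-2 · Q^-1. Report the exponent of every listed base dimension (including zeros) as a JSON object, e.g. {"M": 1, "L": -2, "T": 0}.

Exponent matrix [Θ,L,M,T] × [γ,D,σ,Q,ΔT]:
  Θ: [ 0  0  0  0  1]
  L: [ 0  1  0  3  0]
  M: [ 0  0  1  0  0]
  T: [-1  0 -2 -1  0]
  [Θ]: (-2)·0+(2)·0+(-2)·0+(-1)·0 = 0
  [L]: (-2)·0+(2)·1+(-2)·0+(-1)·3 = -1
  [M]: (-2)·0+(2)·0+(-2)·1+(-1)·0 = -2
  [T]: (-2)·-1+(2)·0+(-2)·-2+(-1)·-1 = 7
⇒ L^-1 M^-2 T^7

{"Θ": 0, "L": -1, "M": -2, "T": 7}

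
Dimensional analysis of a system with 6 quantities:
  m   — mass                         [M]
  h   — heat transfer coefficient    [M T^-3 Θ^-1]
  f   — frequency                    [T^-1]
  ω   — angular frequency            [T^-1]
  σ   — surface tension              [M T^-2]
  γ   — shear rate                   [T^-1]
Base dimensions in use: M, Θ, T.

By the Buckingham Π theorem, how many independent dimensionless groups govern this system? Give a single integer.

3

Exponent matrix [M,Θ,T] × [m,h,f,ω,σ,γ]:
  M: [ 1  1  0  0  1  0]
  Θ: [ 0 -1  0  0  0  0]
  T: [ 0 -3 -1 -1 -2 -1]
Echelon form has 3 nonzero rows (pivots: m,h,f)
n=6, r=3 ⇒ 3 dimensionless groups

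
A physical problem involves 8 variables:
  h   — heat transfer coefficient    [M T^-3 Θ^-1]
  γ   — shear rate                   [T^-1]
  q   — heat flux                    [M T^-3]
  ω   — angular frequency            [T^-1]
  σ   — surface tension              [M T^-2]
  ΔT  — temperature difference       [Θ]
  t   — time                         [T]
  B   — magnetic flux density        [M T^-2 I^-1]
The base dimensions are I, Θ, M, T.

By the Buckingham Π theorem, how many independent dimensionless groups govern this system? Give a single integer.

4

Dimensional matrix (I×Θ×M×T by h×γ×q×ω×σ×ΔT×t×B):
  I: [ 0  0  0  0  0  0  0 -1]
  Θ: [-1  0  0  0  0  1  0  0]
  M: [ 1  0  1  0  1  0  0  1]
  T: [-3 -1 -3 -1 -2  0  1 -2]
RREF → pivots at {h,γ,q,B} ⇒ r = 4
Π count = n − r = 8 − 4 = 4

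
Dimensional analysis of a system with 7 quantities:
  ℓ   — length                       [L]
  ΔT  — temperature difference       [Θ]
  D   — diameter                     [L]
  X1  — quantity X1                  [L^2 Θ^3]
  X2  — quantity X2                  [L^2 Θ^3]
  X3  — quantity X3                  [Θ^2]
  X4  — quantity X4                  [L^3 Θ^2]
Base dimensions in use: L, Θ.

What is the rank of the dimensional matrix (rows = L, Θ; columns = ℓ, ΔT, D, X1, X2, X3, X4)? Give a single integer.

Exponent matrix [L,Θ] × [ℓ,ΔT,D,X1,X2,X3,X4]:
  L: [ 1  0  1  2  2  0  3]
  Θ: [ 0  1  0  3  3  2  2]
RREF → pivots at {ℓ,ΔT} ⇒ r = 2

2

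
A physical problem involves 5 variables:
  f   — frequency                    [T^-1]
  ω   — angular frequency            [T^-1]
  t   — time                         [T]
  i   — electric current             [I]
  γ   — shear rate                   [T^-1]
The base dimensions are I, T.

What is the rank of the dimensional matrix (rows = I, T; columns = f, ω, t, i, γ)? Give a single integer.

2

Exponent matrix [I,T] × [f,ω,t,i,γ]:
  I: [ 0  0  0  1  0]
  T: [-1 -1  1  0 -1]
Row reduction gives pivot columns f,i; rank = 2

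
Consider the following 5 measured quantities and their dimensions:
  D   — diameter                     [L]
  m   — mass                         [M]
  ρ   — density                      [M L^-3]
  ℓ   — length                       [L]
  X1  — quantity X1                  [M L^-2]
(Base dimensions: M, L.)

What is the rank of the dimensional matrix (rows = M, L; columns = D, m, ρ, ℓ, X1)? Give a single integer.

2

Exponent matrix [M,L] × [D,m,ρ,ℓ,X1]:
  M: [ 0  1  1  0  1]
  L: [ 1  0 -3  1 -2]
Row reduction gives pivot columns D,m; rank = 2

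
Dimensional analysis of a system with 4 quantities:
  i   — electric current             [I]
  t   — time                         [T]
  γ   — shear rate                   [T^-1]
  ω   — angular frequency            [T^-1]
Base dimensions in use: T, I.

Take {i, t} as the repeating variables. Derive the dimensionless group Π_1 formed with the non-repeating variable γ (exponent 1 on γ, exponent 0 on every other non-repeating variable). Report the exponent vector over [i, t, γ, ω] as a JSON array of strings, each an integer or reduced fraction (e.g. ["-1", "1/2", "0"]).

["0", "1", "1", "0"]

Write exponents as rows T,I / cols i,t,γ,ω:
  T: [ 0  1 -1 -1]
  I: [ 1  0  0  0]
Row reduction gives pivot columns i,t; rank = 2
Pivot set = {i,t}, free = {γ,ω}
RREF:
  r0: [   1    0    0    0]
  r1: [   0    1   -1   -1]
Fix exponent of γ at 1, ω at 0; solve each RREF row for its pivot's exponent:
  r0: exp(i) + (0)·1 = 0 ⇒ exp(i) = 0
  r1: exp(t) + (-1)·1 = 0 ⇒ exp(t) = 1
Π_1 = t · γ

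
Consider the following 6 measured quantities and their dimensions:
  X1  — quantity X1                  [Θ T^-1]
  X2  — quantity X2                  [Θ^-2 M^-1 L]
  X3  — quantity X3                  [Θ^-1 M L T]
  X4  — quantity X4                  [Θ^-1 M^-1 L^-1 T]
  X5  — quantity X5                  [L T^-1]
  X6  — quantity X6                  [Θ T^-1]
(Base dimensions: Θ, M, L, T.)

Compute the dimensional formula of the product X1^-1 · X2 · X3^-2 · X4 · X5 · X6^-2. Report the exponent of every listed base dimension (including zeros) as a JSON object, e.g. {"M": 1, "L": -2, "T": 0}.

{"Θ": -4, "M": -4, "L": -1, "T": 1}

Write exponents as rows Θ,M,L,T / cols X1,X2,X3,X4,X5,X6:
  Θ: [ 1 -2 -1 -1  0  1]
  M: [ 0 -1  1 -1  0  0]
  L: [ 0  1  1 -1  1  0]
  T: [-1  0  1  1 -1 -1]
  [Θ]: (-1)·1+(1)·-2+(-2)·-1+(1)·-1+(1)·0+(-2)·1 = -4
  [M]: (-1)·0+(1)·-1+(-2)·1+(1)·-1+(1)·0+(-2)·0 = -4
  [L]: (-1)·0+(1)·1+(-2)·1+(1)·-1+(1)·1+(-2)·0 = -1
  [T]: (-1)·-1+(1)·0+(-2)·1+(1)·1+(1)·-1+(-2)·-1 = 1
⇒ Θ^-4 M^-4 L^-1 T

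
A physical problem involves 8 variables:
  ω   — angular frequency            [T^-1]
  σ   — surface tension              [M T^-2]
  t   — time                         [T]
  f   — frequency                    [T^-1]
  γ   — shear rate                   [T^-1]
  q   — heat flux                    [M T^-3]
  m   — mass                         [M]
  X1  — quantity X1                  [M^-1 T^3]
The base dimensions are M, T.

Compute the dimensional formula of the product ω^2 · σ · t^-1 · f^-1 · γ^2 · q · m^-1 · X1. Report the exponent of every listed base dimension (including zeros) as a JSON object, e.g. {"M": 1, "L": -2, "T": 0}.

Dimensional matrix (M×T by ω×σ×t×f×γ×q×m×X1):
  M: [ 0  1  0  0  0  1  1 -1]
  T: [-1 -2  1 -1 -1 -3  0  3]
  [M]: (2)·0+(1)·1+(-1)·0+(-1)·0+(2)·0+(1)·1+(-1)·1+(1)·-1 = 0
  [T]: (2)·-1+(1)·-2+(-1)·1+(-1)·-1+(2)·-1+(1)·-3+(-1)·0+(1)·3 = -6
⇒ T^-6

{"M": 0, "T": -6}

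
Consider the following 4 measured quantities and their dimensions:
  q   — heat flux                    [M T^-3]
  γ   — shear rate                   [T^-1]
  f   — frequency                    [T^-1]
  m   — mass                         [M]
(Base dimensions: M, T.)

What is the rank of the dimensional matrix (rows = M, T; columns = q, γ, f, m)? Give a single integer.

2

Exponent matrix [M,T] × [q,γ,f,m]:
  M: [ 1  0  0  1]
  T: [-3 -1 -1  0]
RREF → pivots at {q,γ} ⇒ r = 2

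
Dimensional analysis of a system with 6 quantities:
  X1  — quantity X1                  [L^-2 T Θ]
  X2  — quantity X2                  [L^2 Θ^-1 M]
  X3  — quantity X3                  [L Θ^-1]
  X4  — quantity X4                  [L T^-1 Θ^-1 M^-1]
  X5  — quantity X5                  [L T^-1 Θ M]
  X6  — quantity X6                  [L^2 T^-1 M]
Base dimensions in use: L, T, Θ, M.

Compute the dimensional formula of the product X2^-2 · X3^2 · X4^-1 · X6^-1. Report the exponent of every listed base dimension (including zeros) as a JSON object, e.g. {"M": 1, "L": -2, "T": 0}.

Dimensional matrix (L×T×Θ×M by X1×X2×X3×X4×X5×X6):
  L: [-2  2  1  1  1  2]
  T: [ 1  0  0 -1 -1 -1]
  Θ: [ 1 -1 -1 -1  1  0]
  M: [ 0  1  0 -1  1  1]
  [L]: (-2)·2+(2)·1+(-1)·1+(-1)·2 = -5
  [T]: (-2)·0+(2)·0+(-1)·-1+(-1)·-1 = 2
  [Θ]: (-2)·-1+(2)·-1+(-1)·-1+(-1)·0 = 1
  [M]: (-2)·1+(2)·0+(-1)·-1+(-1)·1 = -2
⇒ L^-5 T^2 Θ M^-2

{"L": -5, "T": 2, "Θ": 1, "M": -2}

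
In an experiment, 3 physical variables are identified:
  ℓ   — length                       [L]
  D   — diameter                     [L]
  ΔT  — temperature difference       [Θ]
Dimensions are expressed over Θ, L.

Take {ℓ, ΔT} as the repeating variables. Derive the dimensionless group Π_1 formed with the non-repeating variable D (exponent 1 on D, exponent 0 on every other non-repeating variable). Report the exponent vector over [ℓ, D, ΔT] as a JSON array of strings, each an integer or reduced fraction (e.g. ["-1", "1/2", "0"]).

["-1", "1", "0"]

Write exponents as rows Θ,L / cols ℓ,D,ΔT:
  Θ: [ 0  0  1]
  L: [ 1  1  0]
RREF → pivots at {ℓ,ΔT} ⇒ r = 2
Pivot set = {ℓ,ΔT}, free = {D}
RREF:
  r0: [   1    1    0]
  r1: [   0    0    1]
Fix exponent of D at 1; solve each RREF row for its pivot's exponent:
  r0: exp(ℓ) + (1)·1 = 0 ⇒ exp(ℓ) = -1
  r1: exp(ΔT) + (0)·1 = 0 ⇒ exp(ΔT) = 0
Π_1 = ℓ^-1 · D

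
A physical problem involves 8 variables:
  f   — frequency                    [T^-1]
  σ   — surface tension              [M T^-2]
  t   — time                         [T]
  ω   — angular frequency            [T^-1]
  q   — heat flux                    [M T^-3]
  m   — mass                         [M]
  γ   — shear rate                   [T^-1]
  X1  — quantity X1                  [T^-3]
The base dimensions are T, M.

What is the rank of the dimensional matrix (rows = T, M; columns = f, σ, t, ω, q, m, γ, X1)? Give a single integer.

2

Exponent matrix [T,M] × [f,σ,t,ω,q,m,γ,X1]:
  T: [-1 -2  1 -1 -3  0 -1 -3]
  M: [ 0  1  0  0  1  1  0  0]
RREF → pivots at {f,σ} ⇒ r = 2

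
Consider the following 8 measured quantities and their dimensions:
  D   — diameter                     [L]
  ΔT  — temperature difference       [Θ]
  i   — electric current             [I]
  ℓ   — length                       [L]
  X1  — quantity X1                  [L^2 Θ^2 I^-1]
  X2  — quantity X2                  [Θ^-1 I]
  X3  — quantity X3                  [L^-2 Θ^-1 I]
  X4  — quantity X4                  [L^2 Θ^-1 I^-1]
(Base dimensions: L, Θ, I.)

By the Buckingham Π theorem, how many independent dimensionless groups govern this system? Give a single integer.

5

Exponent matrix [L,Θ,I] × [D,ΔT,i,ℓ,X1,X2,X3,X4]:
  L: [ 1  0  0  1  2  0 -2  2]
  Θ: [ 0  1  0  0  2 -1 -1 -1]
  I: [ 0  0  1  0 -1  1  1 -1]
Echelon form has 3 nonzero rows (pivots: D,ΔT,i)
n=8, r=3 ⇒ 5 dimensionless groups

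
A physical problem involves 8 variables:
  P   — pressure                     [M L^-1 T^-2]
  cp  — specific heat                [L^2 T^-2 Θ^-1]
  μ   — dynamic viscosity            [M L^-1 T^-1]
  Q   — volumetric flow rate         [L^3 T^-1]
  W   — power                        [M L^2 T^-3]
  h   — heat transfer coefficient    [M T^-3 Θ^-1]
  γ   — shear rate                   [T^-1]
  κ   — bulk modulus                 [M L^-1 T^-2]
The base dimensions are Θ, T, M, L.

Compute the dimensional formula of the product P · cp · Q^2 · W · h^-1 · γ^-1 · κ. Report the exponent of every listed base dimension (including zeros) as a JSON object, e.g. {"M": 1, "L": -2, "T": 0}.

{"Θ": 0, "T": -7, "M": 2, "L": 8}

Exponent matrix [Θ,T,M,L] × [P,cp,μ,Q,W,h,γ,κ]:
  Θ: [ 0 -1  0  0  0 -1  0  0]
  T: [-2 -2 -1 -1 -3 -3 -1 -2]
  M: [ 1  0  1  0  1  1  0  1]
  L: [-1  2 -1  3  2  0  0 -1]
  [Θ]: (1)·0+(1)·-1+(2)·0+(1)·0+(-1)·-1+(-1)·0+(1)·0 = 0
  [T]: (1)·-2+(1)·-2+(2)·-1+(1)·-3+(-1)·-3+(-1)·-1+(1)·-2 = -7
  [M]: (1)·1+(1)·0+(2)·0+(1)·1+(-1)·1+(-1)·0+(1)·1 = 2
  [L]: (1)·-1+(1)·2+(2)·3+(1)·2+(-1)·0+(-1)·0+(1)·-1 = 8
⇒ T^-7 M^2 L^8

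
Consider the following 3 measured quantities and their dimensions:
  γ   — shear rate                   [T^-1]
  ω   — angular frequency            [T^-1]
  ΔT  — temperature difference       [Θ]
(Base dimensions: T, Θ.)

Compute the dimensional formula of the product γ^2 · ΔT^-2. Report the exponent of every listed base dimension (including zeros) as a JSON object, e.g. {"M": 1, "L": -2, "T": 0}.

{"T": -2, "Θ": -2}

Write exponents as rows T,Θ / cols γ,ω,ΔT:
  T: [-1 -1  0]
  Θ: [ 0  0  1]
  [T]: (2)·-1+(-2)·0 = -2
  [Θ]: (2)·0+(-2)·1 = -2
⇒ T^-2 Θ^-2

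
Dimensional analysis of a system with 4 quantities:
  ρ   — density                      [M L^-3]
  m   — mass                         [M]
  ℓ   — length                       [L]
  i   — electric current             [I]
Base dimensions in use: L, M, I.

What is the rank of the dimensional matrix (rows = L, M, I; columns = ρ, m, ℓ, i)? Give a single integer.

Write exponents as rows L,M,I / cols ρ,m,ℓ,i:
  L: [-3  0  1  0]
  M: [ 1  1  0  0]
  I: [ 0  0  0  1]
Echelon form has 3 nonzero rows (pivots: ρ,m,i)

3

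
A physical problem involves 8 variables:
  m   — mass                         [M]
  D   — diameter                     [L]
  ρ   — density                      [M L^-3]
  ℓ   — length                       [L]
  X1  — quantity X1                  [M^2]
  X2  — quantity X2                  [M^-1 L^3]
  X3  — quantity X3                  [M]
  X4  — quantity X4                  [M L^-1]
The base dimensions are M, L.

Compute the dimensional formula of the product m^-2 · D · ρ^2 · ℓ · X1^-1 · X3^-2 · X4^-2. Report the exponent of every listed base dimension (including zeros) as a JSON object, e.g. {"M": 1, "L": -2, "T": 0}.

Write exponents as rows M,L / cols m,D,ρ,ℓ,X1,X2,X3,X4:
  M: [ 1  0  1  0  2 -1  1  1]
  L: [ 0  1 -3  1  0  3  0 -1]
  [M]: (-2)·1+(1)·0+(2)·1+(1)·0+(-1)·2+(-2)·1+(-2)·1 = -6
  [L]: (-2)·0+(1)·1+(2)·-3+(1)·1+(-1)·0+(-2)·0+(-2)·-1 = -2
⇒ M^-6 L^-2

{"M": -6, "L": -2}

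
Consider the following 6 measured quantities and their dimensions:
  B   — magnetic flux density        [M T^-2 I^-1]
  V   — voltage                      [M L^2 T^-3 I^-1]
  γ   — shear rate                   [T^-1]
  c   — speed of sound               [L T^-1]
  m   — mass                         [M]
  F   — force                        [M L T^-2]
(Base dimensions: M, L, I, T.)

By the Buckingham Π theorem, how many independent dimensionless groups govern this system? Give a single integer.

Dimensional matrix (M×L×I×T by B×V×γ×c×m×F):
  M: [ 1  1  0  0  1  1]
  L: [ 0  2  0  1  0  1]
  I: [-1 -1  0  0  0  0]
  T: [-2 -3 -1 -1  0 -2]
Row reduction gives pivot columns B,V,γ,m; rank = 4
n=6, r=4 ⇒ 2 dimensionless groups

2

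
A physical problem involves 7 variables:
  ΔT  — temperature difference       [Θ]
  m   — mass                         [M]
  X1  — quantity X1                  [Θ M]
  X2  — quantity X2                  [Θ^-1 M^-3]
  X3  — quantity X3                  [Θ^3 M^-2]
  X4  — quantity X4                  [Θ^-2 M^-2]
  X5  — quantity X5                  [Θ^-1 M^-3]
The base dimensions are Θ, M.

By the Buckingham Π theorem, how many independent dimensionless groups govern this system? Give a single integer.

Write exponents as rows Θ,M / cols ΔT,m,X1,X2,X3,X4,X5:
  Θ: [ 1  0  1 -1  3 -2 -1]
  M: [ 0  1  1 -3 -2 -2 -3]
RREF → pivots at {ΔT,m} ⇒ r = 2
7 vars − rank 2 = 5 Π groups

5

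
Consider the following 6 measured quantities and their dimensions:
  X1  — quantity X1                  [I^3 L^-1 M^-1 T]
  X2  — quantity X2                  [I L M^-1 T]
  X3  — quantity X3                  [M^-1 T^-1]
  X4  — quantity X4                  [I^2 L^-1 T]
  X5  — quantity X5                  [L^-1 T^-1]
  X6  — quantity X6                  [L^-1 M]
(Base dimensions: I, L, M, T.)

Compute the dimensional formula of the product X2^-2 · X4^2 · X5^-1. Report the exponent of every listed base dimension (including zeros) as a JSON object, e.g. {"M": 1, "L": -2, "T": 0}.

{"I": 2, "L": -3, "M": 2, "T": 1}

Exponent matrix [I,L,M,T] × [X1,X2,X3,X4,X5,X6]:
  I: [ 3  1  0  2  0  0]
  L: [-1  1  0 -1 -1 -1]
  M: [-1 -1 -1  0  0  1]
  T: [ 1  1 -1  1 -1  0]
  [I]: (-2)·1+(2)·2+(-1)·0 = 2
  [L]: (-2)·1+(2)·-1+(-1)·-1 = -3
  [M]: (-2)·-1+(2)·0+(-1)·0 = 2
  [T]: (-2)·1+(2)·1+(-1)·-1 = 1
⇒ I^2 L^-3 M^2 T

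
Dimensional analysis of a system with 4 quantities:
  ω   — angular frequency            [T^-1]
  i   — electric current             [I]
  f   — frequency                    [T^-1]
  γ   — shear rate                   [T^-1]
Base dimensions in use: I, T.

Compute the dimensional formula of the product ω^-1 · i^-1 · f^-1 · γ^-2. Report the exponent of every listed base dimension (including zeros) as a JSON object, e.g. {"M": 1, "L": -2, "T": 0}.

Exponent matrix [I,T] × [ω,i,f,γ]:
  I: [ 0  1  0  0]
  T: [-1  0 -1 -1]
  [I]: (-1)·0+(-1)·1+(-1)·0+(-2)·0 = -1
  [T]: (-1)·-1+(-1)·0+(-1)·-1+(-2)·-1 = 4
⇒ I^-1 T^4

{"I": -1, "T": 4}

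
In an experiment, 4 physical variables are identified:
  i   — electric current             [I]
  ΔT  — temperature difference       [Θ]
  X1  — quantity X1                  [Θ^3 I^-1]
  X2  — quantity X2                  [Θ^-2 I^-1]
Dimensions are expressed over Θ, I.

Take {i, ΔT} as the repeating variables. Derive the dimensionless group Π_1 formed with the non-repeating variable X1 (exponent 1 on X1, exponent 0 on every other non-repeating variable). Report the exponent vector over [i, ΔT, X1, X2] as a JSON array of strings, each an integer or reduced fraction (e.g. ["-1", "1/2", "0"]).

["1", "-3", "1", "0"]

Write exponents as rows Θ,I / cols i,ΔT,X1,X2:
  Θ: [ 0  1  3 -2]
  I: [ 1  0 -1 -1]
Echelon form has 2 nonzero rows (pivots: i,ΔT)
Repeat: i,ΔT; free: X1,X2
RREF:
  r0: [   1    0   -1   -1]
  r1: [   0    1    3   -2]
Fix exponent of X1 at 1, X2 at 0; solve each RREF row for its pivot's exponent:
  r0: exp(i) + (-1)·1 = 0 ⇒ exp(i) = 1
  r1: exp(ΔT) + (3)·1 = 0 ⇒ exp(ΔT) = -3
Π_1 = i · ΔT^-3 · X1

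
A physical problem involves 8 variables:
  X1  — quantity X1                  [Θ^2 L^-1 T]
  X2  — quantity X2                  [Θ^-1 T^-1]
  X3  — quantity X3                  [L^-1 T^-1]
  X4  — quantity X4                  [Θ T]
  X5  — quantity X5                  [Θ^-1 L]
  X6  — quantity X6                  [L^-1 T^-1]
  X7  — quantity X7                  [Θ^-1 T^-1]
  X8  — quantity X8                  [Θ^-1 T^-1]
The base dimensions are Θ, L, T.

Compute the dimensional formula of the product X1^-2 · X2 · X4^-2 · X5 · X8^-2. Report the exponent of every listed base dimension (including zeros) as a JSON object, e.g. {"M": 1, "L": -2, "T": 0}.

{"Θ": -6, "L": 3, "T": -3}

Dimensional matrix (Θ×L×T by X1×X2×X3×X4×X5×X6×X7×X8):
  Θ: [ 2 -1  0  1 -1  0 -1 -1]
  L: [-1  0 -1  0  1 -1  0  0]
  T: [ 1 -1 -1  1  0 -1 -1 -1]
  [Θ]: (-2)·2+(1)·-1+(-2)·1+(1)·-1+(-2)·-1 = -6
  [L]: (-2)·-1+(1)·0+(-2)·0+(1)·1+(-2)·0 = 3
  [T]: (-2)·1+(1)·-1+(-2)·1+(1)·0+(-2)·-1 = -3
⇒ Θ^-6 L^3 T^-3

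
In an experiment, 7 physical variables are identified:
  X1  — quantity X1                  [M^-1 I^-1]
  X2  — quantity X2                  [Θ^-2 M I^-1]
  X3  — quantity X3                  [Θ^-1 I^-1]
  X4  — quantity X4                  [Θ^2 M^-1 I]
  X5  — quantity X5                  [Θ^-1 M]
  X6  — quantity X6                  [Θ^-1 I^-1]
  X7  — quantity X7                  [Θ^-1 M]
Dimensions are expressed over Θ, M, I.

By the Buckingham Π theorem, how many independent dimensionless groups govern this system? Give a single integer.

Dimensional matrix (Θ×M×I by X1×X2×X3×X4×X5×X6×X7):
  Θ: [ 0 -2 -1  2 -1 -1 -1]
  M: [-1  1  0 -1  1  0  1]
  I: [-1 -1 -1  1  0 -1  0]
Row reduction gives pivot columns X1,X2; rank = 2
n=7, r=2 ⇒ 5 dimensionless groups

5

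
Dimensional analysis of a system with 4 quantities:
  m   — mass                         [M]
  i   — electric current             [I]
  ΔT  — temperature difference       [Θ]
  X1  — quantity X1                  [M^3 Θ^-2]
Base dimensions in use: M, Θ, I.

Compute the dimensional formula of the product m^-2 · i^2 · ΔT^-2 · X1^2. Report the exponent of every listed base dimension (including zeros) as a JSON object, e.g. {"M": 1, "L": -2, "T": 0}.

Write exponents as rows M,Θ,I / cols m,i,ΔT,X1:
  M: [ 1  0  0  3]
  Θ: [ 0  0  1 -2]
  I: [ 0  1  0  0]
  [M]: (-2)·1+(2)·0+(-2)·0+(2)·3 = 4
  [Θ]: (-2)·0+(2)·0+(-2)·1+(2)·-2 = -6
  [I]: (-2)·0+(2)·1+(-2)·0+(2)·0 = 2
⇒ M^4 Θ^-6 I^2

{"M": 4, "Θ": -6, "I": 2}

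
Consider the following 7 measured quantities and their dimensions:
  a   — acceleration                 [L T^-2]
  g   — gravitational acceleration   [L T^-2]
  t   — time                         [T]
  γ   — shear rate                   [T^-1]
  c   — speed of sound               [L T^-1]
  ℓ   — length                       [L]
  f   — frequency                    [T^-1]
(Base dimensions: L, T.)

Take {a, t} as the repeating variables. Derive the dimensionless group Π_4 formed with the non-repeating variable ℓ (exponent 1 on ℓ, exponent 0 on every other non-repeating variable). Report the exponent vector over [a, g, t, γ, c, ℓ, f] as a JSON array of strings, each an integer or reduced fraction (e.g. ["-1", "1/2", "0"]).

Exponent matrix [L,T] × [a,g,t,γ,c,ℓ,f]:
  L: [ 1  1  0  0  1  1  0]
  T: [-2 -2  1 -1 -1  0 -1]
RREF → pivots at {a,t} ⇒ r = 2
Pivot set = {a,t}, free = {g,γ,c,ℓ,f}
RREF:
  r0: [   1    1    0    0    1    1    0]
  r1: [   0    0    1   -1    1    2   -1]
Fix exponent of ℓ at 1, g at 0, γ at 0, c at 0, f at 0; solve each RREF row for its pivot's exponent:
  r0: exp(a) + (1)·1 = 0 ⇒ exp(a) = -1
  r1: exp(t) + (2)·1 = 0 ⇒ exp(t) = -2
Π_4 = a^-1 · t^-2 · ℓ

["-1", "0", "-2", "0", "0", "1", "0"]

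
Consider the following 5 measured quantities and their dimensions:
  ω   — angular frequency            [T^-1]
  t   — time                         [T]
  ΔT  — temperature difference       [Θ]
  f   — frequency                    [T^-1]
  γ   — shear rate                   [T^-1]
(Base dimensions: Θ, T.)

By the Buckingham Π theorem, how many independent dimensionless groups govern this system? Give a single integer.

3

Exponent matrix [Θ,T] × [ω,t,ΔT,f,γ]:
  Θ: [ 0  0  1  0  0]
  T: [-1  1  0 -1 -1]
Row reduction gives pivot columns ω,ΔT; rank = 2
5 vars − rank 2 = 3 Π groups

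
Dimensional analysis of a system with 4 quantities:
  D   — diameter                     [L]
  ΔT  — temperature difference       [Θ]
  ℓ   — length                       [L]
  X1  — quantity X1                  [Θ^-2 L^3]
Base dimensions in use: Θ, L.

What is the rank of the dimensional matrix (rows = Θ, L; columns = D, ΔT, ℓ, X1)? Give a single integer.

2

Write exponents as rows Θ,L / cols D,ΔT,ℓ,X1:
  Θ: [ 0  1  0 -2]
  L: [ 1  0  1  3]
Echelon form has 2 nonzero rows (pivots: D,ΔT)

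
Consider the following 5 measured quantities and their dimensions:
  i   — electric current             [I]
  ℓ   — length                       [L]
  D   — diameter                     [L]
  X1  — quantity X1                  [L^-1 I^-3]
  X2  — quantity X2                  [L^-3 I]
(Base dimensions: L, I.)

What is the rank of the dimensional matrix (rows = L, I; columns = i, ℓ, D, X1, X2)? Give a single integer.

Dimensional matrix (L×I by i×ℓ×D×X1×X2):
  L: [ 0  1  1 -1 -3]
  I: [ 1  0  0 -3  1]
RREF → pivots at {i,ℓ} ⇒ r = 2

2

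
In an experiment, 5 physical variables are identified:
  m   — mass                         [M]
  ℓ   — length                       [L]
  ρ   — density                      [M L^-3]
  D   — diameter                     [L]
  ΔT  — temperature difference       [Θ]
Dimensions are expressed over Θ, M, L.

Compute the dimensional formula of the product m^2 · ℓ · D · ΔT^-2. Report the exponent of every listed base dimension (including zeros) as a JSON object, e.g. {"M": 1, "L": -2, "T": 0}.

Exponent matrix [Θ,M,L] × [m,ℓ,ρ,D,ΔT]:
  Θ: [ 0  0  0  0  1]
  M: [ 1  0  1  0  0]
  L: [ 0  1 -3  1  0]
  [Θ]: (2)·0+(1)·0+(1)·0+(-2)·1 = -2
  [M]: (2)·1+(1)·0+(1)·0+(-2)·0 = 2
  [L]: (2)·0+(1)·1+(1)·1+(-2)·0 = 2
⇒ Θ^-2 M^2 L^2

{"Θ": -2, "M": 2, "L": 2}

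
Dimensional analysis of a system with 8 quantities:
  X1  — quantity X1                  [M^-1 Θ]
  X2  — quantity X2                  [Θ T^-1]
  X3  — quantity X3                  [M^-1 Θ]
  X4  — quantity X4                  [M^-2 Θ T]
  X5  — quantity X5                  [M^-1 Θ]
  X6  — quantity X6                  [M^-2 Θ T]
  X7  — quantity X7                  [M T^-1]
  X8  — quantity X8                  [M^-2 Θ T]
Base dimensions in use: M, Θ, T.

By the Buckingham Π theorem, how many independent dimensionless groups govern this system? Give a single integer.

Exponent matrix [M,Θ,T] × [X1,X2,X3,X4,X5,X6,X7,X8]:
  M: [-1  0 -1 -2 -1 -2  1 -2]
  Θ: [ 1  1  1  1  1  1  0  1]
  T: [ 0 -1  0  1  0  1 -1  1]
Row reduction gives pivot columns X1,X2; rank = 2
8 vars − rank 2 = 6 Π groups

6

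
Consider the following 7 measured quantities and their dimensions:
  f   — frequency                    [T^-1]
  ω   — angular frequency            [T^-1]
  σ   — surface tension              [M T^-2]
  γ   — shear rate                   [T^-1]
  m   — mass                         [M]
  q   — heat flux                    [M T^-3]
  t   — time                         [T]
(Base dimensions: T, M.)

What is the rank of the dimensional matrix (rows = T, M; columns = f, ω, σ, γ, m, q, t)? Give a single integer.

2

Exponent matrix [T,M] × [f,ω,σ,γ,m,q,t]:
  T: [-1 -1 -2 -1  0 -3  1]
  M: [ 0  0  1  0  1  1  0]
Row reduction gives pivot columns f,σ; rank = 2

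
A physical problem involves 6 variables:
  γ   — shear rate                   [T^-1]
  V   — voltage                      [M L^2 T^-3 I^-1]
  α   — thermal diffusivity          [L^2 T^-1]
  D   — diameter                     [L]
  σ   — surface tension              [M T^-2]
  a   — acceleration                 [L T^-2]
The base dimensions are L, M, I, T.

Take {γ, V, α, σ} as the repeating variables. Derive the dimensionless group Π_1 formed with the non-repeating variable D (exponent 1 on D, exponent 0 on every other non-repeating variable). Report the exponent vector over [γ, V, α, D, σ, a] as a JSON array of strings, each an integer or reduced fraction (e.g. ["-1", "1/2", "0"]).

Exponent matrix [L,M,I,T] × [γ,V,α,D,σ,a]:
  L: [ 0  2  2  1  0  1]
  M: [ 0  1  0  0  1  0]
  I: [ 0 -1  0  0  0  0]
  T: [-1 -3 -1  0 -2 -2]
RREF → pivots at {γ,V,α,σ} ⇒ r = 4
Repeat: γ,V,α,σ; free: D,a
RREF:
  r0: [   1    0    0 -1/2    0  3/2]
  r1: [   0    1    0    0    0    0]
  r2: [   0    0    1  1/2    0  1/2]
  r3: [   0    0    0    0    1    0]
Fix exponent of D at 1, a at 0; solve each RREF row for its pivot's exponent:
  r0: exp(γ) + (-1/2)·1 = 0 ⇒ exp(γ) = 1/2
  r1: exp(V) + (0)·1 = 0 ⇒ exp(V) = 0
  r2: exp(α) + (1/2)·1 = 0 ⇒ exp(α) = -1/2
  r3: exp(σ) + (0)·1 = 0 ⇒ exp(σ) = 0
Π_1 = γ^(1/2) · α^(-1/2) · D

["1/2", "0", "-1/2", "1", "0", "0"]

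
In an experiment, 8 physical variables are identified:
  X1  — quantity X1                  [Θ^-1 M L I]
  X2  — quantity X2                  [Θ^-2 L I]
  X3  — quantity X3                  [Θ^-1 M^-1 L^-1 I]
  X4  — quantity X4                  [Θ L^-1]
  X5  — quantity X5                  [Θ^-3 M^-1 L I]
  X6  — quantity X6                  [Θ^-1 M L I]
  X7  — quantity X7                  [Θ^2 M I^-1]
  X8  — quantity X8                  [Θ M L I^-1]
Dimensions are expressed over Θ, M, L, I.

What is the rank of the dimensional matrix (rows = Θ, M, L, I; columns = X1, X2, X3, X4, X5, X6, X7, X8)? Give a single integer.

Write exponents as rows Θ,M,L,I / cols X1,X2,X3,X4,X5,X6,X7,X8:
  Θ: [-1 -2 -1  1 -3 -1  2  1]
  M: [ 1  0 -1  0 -1  1  1  1]
  L: [ 1  1 -1 -1  1  1  0  1]
  I: [ 1  1  1  0  1  1 -1 -1]
Row reduction gives pivot columns X1,X2,X3; rank = 3

3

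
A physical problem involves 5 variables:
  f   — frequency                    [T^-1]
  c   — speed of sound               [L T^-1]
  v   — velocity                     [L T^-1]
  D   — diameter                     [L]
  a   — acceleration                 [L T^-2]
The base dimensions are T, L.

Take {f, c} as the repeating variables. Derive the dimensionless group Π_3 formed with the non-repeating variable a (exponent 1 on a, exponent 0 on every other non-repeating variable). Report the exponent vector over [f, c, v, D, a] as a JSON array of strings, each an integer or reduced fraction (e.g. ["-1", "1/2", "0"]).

Write exponents as rows T,L / cols f,c,v,D,a:
  T: [-1 -1 -1  0 -2]
  L: [ 0  1  1  1  1]
Row reduction gives pivot columns f,c; rank = 2
Pivot set = {f,c}, free = {v,D,a}
RREF:
  r0: [   1    0    0   -1    1]
  r1: [   0    1    1    1    1]
Fix exponent of a at 1, v at 0, D at 0; solve each RREF row for its pivot's exponent:
  r0: exp(f) + (1)·1 = 0 ⇒ exp(f) = -1
  r1: exp(c) + (1)·1 = 0 ⇒ exp(c) = -1
Π_3 = f^-1 · c^-1 · a

["-1", "-1", "0", "0", "1"]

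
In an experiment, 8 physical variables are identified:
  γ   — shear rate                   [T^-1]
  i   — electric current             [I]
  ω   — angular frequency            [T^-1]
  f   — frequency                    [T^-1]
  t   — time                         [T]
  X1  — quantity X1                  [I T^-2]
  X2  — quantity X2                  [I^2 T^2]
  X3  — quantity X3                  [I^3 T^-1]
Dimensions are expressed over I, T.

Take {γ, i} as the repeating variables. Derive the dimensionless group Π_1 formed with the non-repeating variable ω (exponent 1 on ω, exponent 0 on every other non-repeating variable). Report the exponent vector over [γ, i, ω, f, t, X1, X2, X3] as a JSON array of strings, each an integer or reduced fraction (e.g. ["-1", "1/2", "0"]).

Write exponents as rows I,T / cols γ,i,ω,f,t,X1,X2,X3:
  I: [ 0  1  0  0  0  1  2  3]
  T: [-1  0 -1 -1  1 -2  2 -1]
RREF → pivots at {γ,i} ⇒ r = 2
Pivot set = {γ,i}, free = {ω,f,t,X1,X2,X3}
RREF:
  r0: [   1    0    1    1   -1    2   -2    1]
  r1: [   0    1    0    0    0    1    2    3]
Fix exponent of ω at 1, f at 0, t at 0, X1 at 0, X2 at 0, X3 at 0; solve each RREF row for its pivot's exponent:
  r0: exp(γ) + (1)·1 = 0 ⇒ exp(γ) = -1
  r1: exp(i) + (0)·1 = 0 ⇒ exp(i) = 0
Π_1 = γ^-1 · ω

["-1", "0", "1", "0", "0", "0", "0", "0"]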